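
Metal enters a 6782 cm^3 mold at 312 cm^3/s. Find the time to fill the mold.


Formula: t_fill = V_mold / Q_flow
t = 6782 cm^3 / 312 cm^3/s = 21.7372 s

Answer: 21.7372 s


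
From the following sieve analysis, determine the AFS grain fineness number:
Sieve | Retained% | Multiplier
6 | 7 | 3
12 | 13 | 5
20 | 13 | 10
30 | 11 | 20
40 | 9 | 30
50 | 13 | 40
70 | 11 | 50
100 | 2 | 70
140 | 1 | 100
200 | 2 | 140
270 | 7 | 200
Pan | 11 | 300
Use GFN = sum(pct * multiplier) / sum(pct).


Formula: GFN = sum(pct * multiplier) / sum(pct)
sum(pct * multiplier) = 6996
sum(pct) = 100
GFN = 6996 / 100 = 69.96

Final answer: 69.96


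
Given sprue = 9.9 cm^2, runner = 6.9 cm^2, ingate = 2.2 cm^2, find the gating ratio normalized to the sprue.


Sprue:Runner:Ingate = 1 : 6.9/9.9 : 2.2/9.9 = 1:0.70:0.22

1:0.70:0.22


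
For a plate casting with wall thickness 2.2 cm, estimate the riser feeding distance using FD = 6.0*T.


Formula: FD = 6.0 * T  (riser feeding-distance rule)
FD = 6.0 * 2.2 cm = 13.2000 cm


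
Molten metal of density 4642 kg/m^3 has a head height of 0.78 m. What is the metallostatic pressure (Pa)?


Formula: P = rho * g * h
rho * g = 4642 * 9.81 = 45538.02 N/m^3
P = 45538.02 * 0.78 = 35519.6556 Pa

Final answer: 35519.6556 Pa


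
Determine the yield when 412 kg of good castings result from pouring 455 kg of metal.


Formula: Casting Yield = (W_good / W_total) * 100
Yield = (412 kg / 455 kg) * 100 = 90.5495%

Answer: 90.5495%


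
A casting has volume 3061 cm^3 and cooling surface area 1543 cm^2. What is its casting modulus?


Formula: Casting Modulus M = V / A
M = 3061 cm^3 / 1543 cm^2 = 1.9838 cm


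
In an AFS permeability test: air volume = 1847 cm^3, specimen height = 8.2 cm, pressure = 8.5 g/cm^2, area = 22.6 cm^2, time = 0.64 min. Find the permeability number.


Formula: Permeability Number P = (V * H) / (p * A * t)
Numerator: V * H = 1847 * 8.2 = 15145.4
Denominator: p * A * t = 8.5 * 22.6 * 0.64 = 122.944
P = 15145.4 / 122.944 = 123.1894

Answer: 123.1894


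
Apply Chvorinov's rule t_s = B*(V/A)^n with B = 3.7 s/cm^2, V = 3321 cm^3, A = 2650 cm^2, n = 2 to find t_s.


Formula: t_s = B * (V/A)^n  (Chvorinov's rule, n=2)
Modulus M = V/A = 3321/2650 = 1.253208 cm
M^2 = 1.253208^2 = 1.570530 cm^2
t_s = 3.7 * 1.570530 = 5.8110 s

Final answer: 5.8110 s


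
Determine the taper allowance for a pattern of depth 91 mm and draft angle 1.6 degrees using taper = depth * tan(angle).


Formula: taper = depth * tan(draft_angle)
tan(1.6 deg) = 0.0279325
taper = 91 mm * 0.0279325 = 2.5419 mm


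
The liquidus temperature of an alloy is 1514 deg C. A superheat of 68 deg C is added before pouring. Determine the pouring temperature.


Formula: T_pour = T_melt + Superheat
T_pour = 1514 + 68 = 1582 deg C

Answer: 1582 deg C


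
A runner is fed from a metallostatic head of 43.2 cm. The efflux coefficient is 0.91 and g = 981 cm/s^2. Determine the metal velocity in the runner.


Formula: v = Cd * sqrt(2 * g * h)  (Torricelli with discharge coefficient)
2*g*h = 2 * 981 * 43.2 = 84758.4 cm^2/s^2
sqrt(84758.4) = 291.13296 cm/s
v = 0.91 * 291.13296 = 264.9310 cm/s

Final answer: 264.9310 cm/s


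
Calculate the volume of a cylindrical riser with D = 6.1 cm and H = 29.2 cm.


Formula: V = pi * (D/2)^2 * H  (cylinder volume)
Radius = D/2 = 6.1/2 = 3.05 cm
V = pi * 3.05^2 * 29.2 = 853.3602 cm^3


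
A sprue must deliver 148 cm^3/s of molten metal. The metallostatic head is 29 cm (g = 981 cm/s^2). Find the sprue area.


Formula: v = sqrt(2*g*h), A = Q/v
Velocity: v = sqrt(2 * 981 * 29) = sqrt(56898) = 238.5330 cm/s
Sprue area: A = Q / v = 148 / 238.5330 = 0.6205 cm^2

0.6205 cm^2


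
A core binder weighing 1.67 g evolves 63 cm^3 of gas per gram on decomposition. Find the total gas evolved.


Formula: V_gas = W_binder * gas_evolution_rate
V = 1.67 g * 63 cm^3/g = 105.2100 cm^3

105.2100 cm^3


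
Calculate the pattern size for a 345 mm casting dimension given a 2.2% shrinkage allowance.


Formula: L_pattern = L_casting * (1 + shrinkage_rate/100)
Shrinkage factor = 1 + 2.2/100 = 1.022
L_pattern = 345 mm * 1.022 = 352.5900 mm

352.5900 mm


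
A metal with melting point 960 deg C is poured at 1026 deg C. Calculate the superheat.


Formula: Superheat = T_pour - T_melt
Superheat = 1026 - 960 = 66 deg C

Final answer: 66 deg C


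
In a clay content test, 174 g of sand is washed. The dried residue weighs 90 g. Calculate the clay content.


Formula: Clay% = (W_total - W_washed) / W_total * 100
Clay mass = 174 - 90 = 84 g
Clay% = 84 / 174 * 100 = 48.2759%

Final answer: 48.2759%


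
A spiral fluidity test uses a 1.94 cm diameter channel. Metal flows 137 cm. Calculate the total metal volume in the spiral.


Formula: V = pi * (d/2)^2 * L  (cylinder volume)
Radius = 1.94/2 = 0.97 cm
V = pi * 0.97^2 * 137 = 404.9617 cm^3


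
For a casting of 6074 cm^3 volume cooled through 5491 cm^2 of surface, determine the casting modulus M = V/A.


Formula: Casting Modulus M = V / A
M = 6074 cm^3 / 5491 cm^2 = 1.1062 cm

Final answer: 1.1062 cm


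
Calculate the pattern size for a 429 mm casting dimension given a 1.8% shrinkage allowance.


Formula: L_pattern = L_casting * (1 + shrinkage_rate/100)
Shrinkage factor = 1 + 1.8/100 = 1.018
L_pattern = 429 mm * 1.018 = 436.7220 mm

Answer: 436.7220 mm


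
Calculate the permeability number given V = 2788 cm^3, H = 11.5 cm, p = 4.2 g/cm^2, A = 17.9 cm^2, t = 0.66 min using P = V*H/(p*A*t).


Formula: Permeability Number P = (V * H) / (p * A * t)
Numerator: V * H = 2788 * 11.5 = 32062.0
Denominator: p * A * t = 4.2 * 17.9 * 0.66 = 49.6188
P = 32062.0 / 49.6188 = 646.1664

646.1664


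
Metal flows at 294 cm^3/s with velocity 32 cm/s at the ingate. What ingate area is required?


Formula: A_ingate = Q / v  (continuity equation)
A = 294 cm^3/s / 32 cm/s = 9.1875 cm^2

Final answer: 9.1875 cm^2


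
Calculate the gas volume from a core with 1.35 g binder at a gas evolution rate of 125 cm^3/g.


Formula: V_gas = W_binder * gas_evolution_rate
V = 1.35 g * 125 cm^3/g = 168.7500 cm^3

168.7500 cm^3


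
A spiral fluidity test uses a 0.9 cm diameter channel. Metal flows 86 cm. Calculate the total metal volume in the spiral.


Formula: V = pi * (d/2)^2 * L  (cylinder volume)
Radius = 0.9/2 = 0.45 cm
V = pi * 0.45^2 * 86 = 54.7108 cm^3

Answer: 54.7108 cm^3


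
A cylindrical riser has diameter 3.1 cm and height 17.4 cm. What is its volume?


Formula: V = pi * (D/2)^2 * H  (cylinder volume)
Radius = D/2 = 3.1/2 = 1.55 cm
V = pi * 1.55^2 * 17.4 = 131.3296 cm^3

131.3296 cm^3


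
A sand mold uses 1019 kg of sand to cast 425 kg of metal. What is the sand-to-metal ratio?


Formula: Sand-to-Metal Ratio = W_sand / W_metal
Ratio = 1019 kg / 425 kg = 2.3976


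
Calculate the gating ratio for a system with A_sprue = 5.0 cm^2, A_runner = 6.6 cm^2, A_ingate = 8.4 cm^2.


Sprue:Runner:Ingate = 1 : 6.6/5.0 : 8.4/5.0 = 1:1.32:1.68

Final answer: 1:1.32:1.68


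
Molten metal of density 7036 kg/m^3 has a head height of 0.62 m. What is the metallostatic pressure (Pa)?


Formula: P = rho * g * h
rho * g = 7036 * 9.81 = 69023.16 N/m^3
P = 69023.16 * 0.62 = 42794.3592 Pa


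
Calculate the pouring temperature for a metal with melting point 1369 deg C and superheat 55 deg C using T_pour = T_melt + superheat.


Formula: T_pour = T_melt + Superheat
T_pour = 1369 + 55 = 1424 deg C

1424 deg C


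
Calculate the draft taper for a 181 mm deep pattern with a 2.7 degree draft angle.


Formula: taper = depth * tan(draft_angle)
tan(2.7 deg) = 0.0471588
taper = 181 mm * 0.0471588 = 8.5357 mm

8.5357 mm


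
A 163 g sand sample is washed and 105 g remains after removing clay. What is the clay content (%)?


Formula: Clay% = (W_total - W_washed) / W_total * 100
Clay mass = 163 - 105 = 58 g
Clay% = 58 / 163 * 100 = 35.5828%

Answer: 35.5828%


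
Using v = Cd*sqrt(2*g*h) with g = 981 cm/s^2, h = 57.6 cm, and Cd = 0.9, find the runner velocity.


Formula: v = Cd * sqrt(2 * g * h)  (Torricelli with discharge coefficient)
2*g*h = 2 * 981 * 57.6 = 113011.2 cm^2/s^2
sqrt(113011.2) = 336.17138 cm/s
v = 0.9 * 336.17138 = 302.5542 cm/s

Final answer: 302.5542 cm/s


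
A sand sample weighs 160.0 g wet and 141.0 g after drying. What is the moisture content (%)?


Formula: MC = (W_wet - W_dry) / W_wet * 100
Water mass = 160.0 - 141.0 = 19.0 g
MC = 19.0 / 160.0 * 100 = 11.8750%

11.8750%


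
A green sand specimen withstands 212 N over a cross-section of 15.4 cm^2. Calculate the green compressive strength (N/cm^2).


Formula: Compressive Strength = Force / Area
Strength = 212 N / 15.4 cm^2 = 13.7662 N/cm^2

Answer: 13.7662 N/cm^2


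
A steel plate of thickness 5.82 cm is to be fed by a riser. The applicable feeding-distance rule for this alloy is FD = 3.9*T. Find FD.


Formula: FD = 3.9 * T  (riser feeding-distance rule)
FD = 3.9 * 5.82 cm = 22.6980 cm

22.6980 cm


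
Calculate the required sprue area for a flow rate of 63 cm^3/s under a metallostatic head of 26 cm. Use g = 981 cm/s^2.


Formula: v = sqrt(2*g*h), A = Q/v
Velocity: v = sqrt(2 * 981 * 26) = sqrt(51012) = 225.8584 cm/s
Sprue area: A = Q / v = 63 / 225.8584 = 0.2789 cm^2

Final answer: 0.2789 cm^2


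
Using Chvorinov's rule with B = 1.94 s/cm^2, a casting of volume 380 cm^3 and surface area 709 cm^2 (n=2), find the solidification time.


Formula: t_s = B * (V/A)^n  (Chvorinov's rule, n=2)
Modulus M = V/A = 380/709 = 0.535966 cm
M^2 = 0.535966^2 = 0.287260 cm^2
t_s = 1.94 * 0.287260 = 0.5573 s


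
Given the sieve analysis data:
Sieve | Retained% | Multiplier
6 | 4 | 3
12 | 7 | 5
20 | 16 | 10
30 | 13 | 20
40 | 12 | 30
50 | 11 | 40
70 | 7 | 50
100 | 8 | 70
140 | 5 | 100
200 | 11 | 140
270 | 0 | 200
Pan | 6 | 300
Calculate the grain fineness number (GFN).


Formula: GFN = sum(pct * multiplier) / sum(pct)
sum(pct * multiplier) = 6017
sum(pct) = 100
GFN = 6017 / 100 = 60.17

Answer: 60.17


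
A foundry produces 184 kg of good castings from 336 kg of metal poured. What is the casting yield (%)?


Formula: Casting Yield = (W_good / W_total) * 100
Yield = (184 kg / 336 kg) * 100 = 54.7619%

54.7619%


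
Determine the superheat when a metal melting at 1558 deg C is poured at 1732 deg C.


Formula: Superheat = T_pour - T_melt
Superheat = 1732 - 1558 = 174 deg C

174 deg C


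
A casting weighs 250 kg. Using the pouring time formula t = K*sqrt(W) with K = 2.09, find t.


Formula: t = K * sqrt(W)
sqrt(W) = sqrt(250) = 15.81139
t = 2.09 * 15.81139 = 33.0458 s


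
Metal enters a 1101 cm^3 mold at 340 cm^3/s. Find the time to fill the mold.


Formula: t_fill = V_mold / Q_flow
t = 1101 cm^3 / 340 cm^3/s = 3.2382 s

3.2382 s


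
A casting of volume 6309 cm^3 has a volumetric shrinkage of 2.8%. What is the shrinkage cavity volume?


Formula: V_shrink = V_casting * shrinkage_pct / 100
V_shrink = 6309 cm^3 * 2.8 / 100 = 176.6520 cm^3

Final answer: 176.6520 cm^3


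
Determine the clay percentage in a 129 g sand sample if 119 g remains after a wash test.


Formula: Clay% = (W_total - W_washed) / W_total * 100
Clay mass = 129 - 119 = 10 g
Clay% = 10 / 129 * 100 = 7.7519%

Answer: 7.7519%


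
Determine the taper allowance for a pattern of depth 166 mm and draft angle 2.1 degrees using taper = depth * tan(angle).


Formula: taper = depth * tan(draft_angle)
tan(2.1 deg) = 0.0366683
taper = 166 mm * 0.0366683 = 6.0869 mm

6.0869 mm


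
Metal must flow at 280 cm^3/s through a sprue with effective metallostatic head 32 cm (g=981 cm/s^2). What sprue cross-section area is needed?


Formula: v = sqrt(2*g*h), A = Q/v
Velocity: v = sqrt(2 * 981 * 32) = sqrt(62784) = 250.5674 cm/s
Sprue area: A = Q / v = 280 / 250.5674 = 1.1175 cm^2

Answer: 1.1175 cm^2


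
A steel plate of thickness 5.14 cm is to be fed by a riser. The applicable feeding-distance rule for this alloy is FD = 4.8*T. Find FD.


Formula: FD = 4.8 * T  (riser feeding-distance rule)
FD = 4.8 * 5.14 cm = 24.6720 cm


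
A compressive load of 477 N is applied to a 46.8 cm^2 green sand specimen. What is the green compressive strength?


Formula: Compressive Strength = Force / Area
Strength = 477 N / 46.8 cm^2 = 10.1923 N/cm^2

10.1923 N/cm^2


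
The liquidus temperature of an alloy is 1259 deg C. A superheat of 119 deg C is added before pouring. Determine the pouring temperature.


Formula: T_pour = T_melt + Superheat
T_pour = 1259 + 119 = 1378 deg C


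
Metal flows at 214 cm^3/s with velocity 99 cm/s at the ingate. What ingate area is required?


Formula: A_ingate = Q / v  (continuity equation)
A = 214 cm^3/s / 99 cm/s = 2.1616 cm^2

2.1616 cm^2


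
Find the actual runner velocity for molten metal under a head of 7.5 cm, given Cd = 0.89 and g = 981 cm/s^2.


Formula: v = Cd * sqrt(2 * g * h)  (Torricelli with discharge coefficient)
2*g*h = 2 * 981 * 7.5 = 14715.0 cm^2/s^2
sqrt(14715.0) = 121.30540 cm/s
v = 0.89 * 121.30540 = 107.9618 cm/s

Final answer: 107.9618 cm/s


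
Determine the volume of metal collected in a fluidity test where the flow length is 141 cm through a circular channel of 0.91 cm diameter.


Formula: V = pi * (d/2)^2 * L  (cylinder volume)
Radius = 0.91/2 = 0.455 cm
V = pi * 0.455^2 * 141 = 91.7047 cm^3

91.7047 cm^3


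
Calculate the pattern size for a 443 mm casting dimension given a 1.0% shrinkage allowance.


Formula: L_pattern = L_casting * (1 + shrinkage_rate/100)
Shrinkage factor = 1 + 1.0/100 = 1.01
L_pattern = 443 mm * 1.01 = 447.4300 mm

Final answer: 447.4300 mm


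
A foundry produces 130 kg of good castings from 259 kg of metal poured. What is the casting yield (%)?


Formula: Casting Yield = (W_good / W_total) * 100
Yield = (130 kg / 259 kg) * 100 = 50.1931%

Answer: 50.1931%


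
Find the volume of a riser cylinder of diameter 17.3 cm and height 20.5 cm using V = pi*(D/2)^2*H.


Formula: V = pi * (D/2)^2 * H  (cylinder volume)
Radius = D/2 = 17.3/2 = 8.65 cm
V = pi * 8.65^2 * 20.5 = 4818.7672 cm^3

4818.7672 cm^3


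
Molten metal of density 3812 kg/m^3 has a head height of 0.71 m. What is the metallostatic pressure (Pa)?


Formula: P = rho * g * h
rho * g = 3812 * 9.81 = 37395.72 N/m^3
P = 37395.72 * 0.71 = 26550.9612 Pa

Answer: 26550.9612 Pa


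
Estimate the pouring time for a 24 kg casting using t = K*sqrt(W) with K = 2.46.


Formula: t = K * sqrt(W)
sqrt(W) = sqrt(24) = 4.89898
t = 2.46 * 4.89898 = 12.0515 s

Final answer: 12.0515 s


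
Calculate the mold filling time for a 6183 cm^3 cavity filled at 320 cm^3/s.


Formula: t_fill = V_mold / Q_flow
t = 6183 cm^3 / 320 cm^3/s = 19.3219 s


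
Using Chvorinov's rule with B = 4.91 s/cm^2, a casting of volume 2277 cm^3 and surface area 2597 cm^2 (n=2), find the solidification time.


Formula: t_s = B * (V/A)^n  (Chvorinov's rule, n=2)
Modulus M = V/A = 2277/2597 = 0.876781 cm
M^2 = 0.876781^2 = 0.768745 cm^2
t_s = 4.91 * 0.768745 = 3.7745 s

3.7745 s


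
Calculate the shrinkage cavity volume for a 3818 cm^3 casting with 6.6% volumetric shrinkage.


Formula: V_shrink = V_casting * shrinkage_pct / 100
V_shrink = 3818 cm^3 * 6.6 / 100 = 251.9880 cm^3

Final answer: 251.9880 cm^3


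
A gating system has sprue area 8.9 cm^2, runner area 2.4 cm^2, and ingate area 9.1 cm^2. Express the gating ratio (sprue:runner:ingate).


Sprue:Runner:Ingate = 1 : 2.4/8.9 : 9.1/8.9 = 1:0.27:1.02

Final answer: 1:0.27:1.02


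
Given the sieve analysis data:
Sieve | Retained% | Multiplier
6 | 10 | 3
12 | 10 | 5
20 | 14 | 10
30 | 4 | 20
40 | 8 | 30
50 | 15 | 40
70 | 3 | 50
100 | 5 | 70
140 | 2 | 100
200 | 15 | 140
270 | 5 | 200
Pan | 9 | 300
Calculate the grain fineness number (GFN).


Formula: GFN = sum(pct * multiplier) / sum(pct)
sum(pct * multiplier) = 7640
sum(pct) = 100
GFN = 7640 / 100 = 76.40

76.40


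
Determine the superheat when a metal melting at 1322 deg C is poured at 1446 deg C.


Formula: Superheat = T_pour - T_melt
Superheat = 1446 - 1322 = 124 deg C

124 deg C


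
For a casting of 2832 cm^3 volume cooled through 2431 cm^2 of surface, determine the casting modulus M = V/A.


Formula: Casting Modulus M = V / A
M = 2832 cm^3 / 2431 cm^2 = 1.1650 cm

Final answer: 1.1650 cm


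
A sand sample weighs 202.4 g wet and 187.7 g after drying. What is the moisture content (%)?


Formula: MC = (W_wet - W_dry) / W_wet * 100
Water mass = 202.4 - 187.7 = 14.7 g
MC = 14.7 / 202.4 * 100 = 7.2628%

Answer: 7.2628%


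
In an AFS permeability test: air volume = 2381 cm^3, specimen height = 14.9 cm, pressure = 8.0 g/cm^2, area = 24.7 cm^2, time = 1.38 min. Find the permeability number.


Formula: Permeability Number P = (V * H) / (p * A * t)
Numerator: V * H = 2381 * 14.9 = 35476.9
Denominator: p * A * t = 8.0 * 24.7 * 1.38 = 272.688
P = 35476.9 / 272.688 = 130.1007


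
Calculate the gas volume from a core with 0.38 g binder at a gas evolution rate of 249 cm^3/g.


Formula: V_gas = W_binder * gas_evolution_rate
V = 0.38 g * 249 cm^3/g = 94.6200 cm^3


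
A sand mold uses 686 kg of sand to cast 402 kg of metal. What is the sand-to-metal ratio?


Formula: Sand-to-Metal Ratio = W_sand / W_metal
Ratio = 686 kg / 402 kg = 1.7065

1.7065


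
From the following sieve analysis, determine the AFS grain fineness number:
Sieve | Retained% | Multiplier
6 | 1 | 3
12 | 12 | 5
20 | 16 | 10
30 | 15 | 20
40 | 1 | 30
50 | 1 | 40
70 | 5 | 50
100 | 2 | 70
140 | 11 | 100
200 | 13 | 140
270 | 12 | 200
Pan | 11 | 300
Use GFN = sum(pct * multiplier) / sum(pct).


Formula: GFN = sum(pct * multiplier) / sum(pct)
sum(pct * multiplier) = 9603
sum(pct) = 100
GFN = 9603 / 100 = 96.03


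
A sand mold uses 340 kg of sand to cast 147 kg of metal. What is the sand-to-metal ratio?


Formula: Sand-to-Metal Ratio = W_sand / W_metal
Ratio = 340 kg / 147 kg = 2.3129

2.3129


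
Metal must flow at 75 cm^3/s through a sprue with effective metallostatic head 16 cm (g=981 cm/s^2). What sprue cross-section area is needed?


Formula: v = sqrt(2*g*h), A = Q/v
Velocity: v = sqrt(2 * 981 * 16) = sqrt(31392) = 177.1779 cm/s
Sprue area: A = Q / v = 75 / 177.1779 = 0.4233 cm^2


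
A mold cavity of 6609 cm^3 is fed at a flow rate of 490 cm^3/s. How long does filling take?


Formula: t_fill = V_mold / Q_flow
t = 6609 cm^3 / 490 cm^3/s = 13.4878 s

Answer: 13.4878 s


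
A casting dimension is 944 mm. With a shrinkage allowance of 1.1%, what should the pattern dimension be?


Formula: L_pattern = L_casting * (1 + shrinkage_rate/100)
Shrinkage factor = 1 + 1.1/100 = 1.011
L_pattern = 944 mm * 1.011 = 954.3840 mm


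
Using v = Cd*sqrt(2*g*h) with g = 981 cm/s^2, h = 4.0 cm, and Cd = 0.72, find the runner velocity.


Formula: v = Cd * sqrt(2 * g * h)  (Torricelli with discharge coefficient)
2*g*h = 2 * 981 * 4.0 = 7848.0 cm^2/s^2
sqrt(7848.0) = 88.58894 cm/s
v = 0.72 * 88.58894 = 63.7840 cm/s


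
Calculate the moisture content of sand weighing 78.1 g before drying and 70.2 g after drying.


Formula: MC = (W_wet - W_dry) / W_wet * 100
Water mass = 78.1 - 70.2 = 7.9 g
MC = 7.9 / 78.1 * 100 = 10.1152%

Final answer: 10.1152%


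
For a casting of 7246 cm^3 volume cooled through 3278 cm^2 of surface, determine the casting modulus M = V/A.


Formula: Casting Modulus M = V / A
M = 7246 cm^3 / 3278 cm^2 = 2.2105 cm

2.2105 cm


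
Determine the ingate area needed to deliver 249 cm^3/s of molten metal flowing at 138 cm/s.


Formula: A_ingate = Q / v  (continuity equation)
A = 249 cm^3/s / 138 cm/s = 1.8043 cm^2

1.8043 cm^2


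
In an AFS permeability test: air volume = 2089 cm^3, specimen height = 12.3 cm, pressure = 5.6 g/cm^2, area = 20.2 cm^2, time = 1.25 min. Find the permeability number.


Formula: Permeability Number P = (V * H) / (p * A * t)
Numerator: V * H = 2089 * 12.3 = 25694.7
Denominator: p * A * t = 5.6 * 20.2 * 1.25 = 141.4
P = 25694.7 / 141.4 = 181.7164


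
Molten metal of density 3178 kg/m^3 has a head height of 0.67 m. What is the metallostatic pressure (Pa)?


Formula: P = rho * g * h
rho * g = 3178 * 9.81 = 31176.18 N/m^3
P = 31176.18 * 0.67 = 20888.0406 Pa

Answer: 20888.0406 Pa


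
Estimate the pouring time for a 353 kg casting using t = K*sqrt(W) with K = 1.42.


Formula: t = K * sqrt(W)
sqrt(W) = sqrt(353) = 18.78829
t = 1.42 * 18.78829 = 26.6794 s

Answer: 26.6794 s


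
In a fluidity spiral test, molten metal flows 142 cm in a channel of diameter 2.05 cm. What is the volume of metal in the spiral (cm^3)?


Formula: V = pi * (d/2)^2 * L  (cylinder volume)
Radius = 2.05/2 = 1.025 cm
V = pi * 1.025^2 * 142 = 468.6903 cm^3

468.6903 cm^3


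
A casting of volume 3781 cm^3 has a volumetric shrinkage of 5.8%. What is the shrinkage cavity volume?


Formula: V_shrink = V_casting * shrinkage_pct / 100
V_shrink = 3781 cm^3 * 5.8 / 100 = 219.2980 cm^3

219.2980 cm^3


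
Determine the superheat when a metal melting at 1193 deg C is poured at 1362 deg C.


Formula: Superheat = T_pour - T_melt
Superheat = 1362 - 1193 = 169 deg C


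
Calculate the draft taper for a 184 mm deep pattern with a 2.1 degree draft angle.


Formula: taper = depth * tan(draft_angle)
tan(2.1 deg) = 0.0366683
taper = 184 mm * 0.0366683 = 6.7470 mm

Final answer: 6.7470 mm


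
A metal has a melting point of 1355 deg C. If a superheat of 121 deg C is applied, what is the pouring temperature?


Formula: T_pour = T_melt + Superheat
T_pour = 1355 + 121 = 1476 deg C

Answer: 1476 deg C


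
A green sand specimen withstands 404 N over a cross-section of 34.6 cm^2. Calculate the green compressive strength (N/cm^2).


Formula: Compressive Strength = Force / Area
Strength = 404 N / 34.6 cm^2 = 11.6763 N/cm^2

Final answer: 11.6763 N/cm^2


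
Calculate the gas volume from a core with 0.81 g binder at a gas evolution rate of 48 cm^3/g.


Formula: V_gas = W_binder * gas_evolution_rate
V = 0.81 g * 48 cm^3/g = 38.8800 cm^3


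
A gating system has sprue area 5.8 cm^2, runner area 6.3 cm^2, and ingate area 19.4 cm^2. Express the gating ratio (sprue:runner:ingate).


Sprue:Runner:Ingate = 1 : 6.3/5.8 : 19.4/5.8 = 1:1.09:3.34

Final answer: 1:1.09:3.34


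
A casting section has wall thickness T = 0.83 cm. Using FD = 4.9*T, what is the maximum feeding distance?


Formula: FD = 4.9 * T  (riser feeding-distance rule)
FD = 4.9 * 0.83 cm = 4.0670 cm


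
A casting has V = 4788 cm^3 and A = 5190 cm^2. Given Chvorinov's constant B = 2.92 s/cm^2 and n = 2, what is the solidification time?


Formula: t_s = B * (V/A)^n  (Chvorinov's rule, n=2)
Modulus M = V/A = 4788/5190 = 0.922543 cm
M^2 = 0.922543^2 = 0.851086 cm^2
t_s = 2.92 * 0.851086 = 2.4852 s

2.4852 s


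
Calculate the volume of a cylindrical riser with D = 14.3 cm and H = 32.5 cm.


Formula: V = pi * (D/2)^2 * H  (cylinder volume)
Radius = D/2 = 14.3/2 = 7.15 cm
V = pi * 7.15^2 * 32.5 = 5219.6973 cm^3

5219.6973 cm^3


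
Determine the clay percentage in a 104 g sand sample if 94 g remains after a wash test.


Formula: Clay% = (W_total - W_washed) / W_total * 100
Clay mass = 104 - 94 = 10 g
Clay% = 10 / 104 * 100 = 9.6154%


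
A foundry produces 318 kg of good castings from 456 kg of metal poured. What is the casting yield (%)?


Formula: Casting Yield = (W_good / W_total) * 100
Yield = (318 kg / 456 kg) * 100 = 69.7368%

69.7368%


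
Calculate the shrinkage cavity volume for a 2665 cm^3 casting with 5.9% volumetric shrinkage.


Formula: V_shrink = V_casting * shrinkage_pct / 100
V_shrink = 2665 cm^3 * 5.9 / 100 = 157.2350 cm^3

Answer: 157.2350 cm^3


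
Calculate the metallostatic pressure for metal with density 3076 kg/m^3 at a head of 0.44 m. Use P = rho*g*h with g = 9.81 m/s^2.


Formula: P = rho * g * h
rho * g = 3076 * 9.81 = 30175.56 N/m^3
P = 30175.56 * 0.44 = 13277.2464 Pa

Final answer: 13277.2464 Pa


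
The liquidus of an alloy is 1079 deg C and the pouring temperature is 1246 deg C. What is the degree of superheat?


Formula: Superheat = T_pour - T_melt
Superheat = 1246 - 1079 = 167 deg C

167 deg C


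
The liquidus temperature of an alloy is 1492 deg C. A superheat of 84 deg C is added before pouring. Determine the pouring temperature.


Formula: T_pour = T_melt + Superheat
T_pour = 1492 + 84 = 1576 deg C

Final answer: 1576 deg C


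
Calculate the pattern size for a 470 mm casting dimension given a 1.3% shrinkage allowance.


Formula: L_pattern = L_casting * (1 + shrinkage_rate/100)
Shrinkage factor = 1 + 1.3/100 = 1.013
L_pattern = 470 mm * 1.013 = 476.1100 mm

Answer: 476.1100 mm


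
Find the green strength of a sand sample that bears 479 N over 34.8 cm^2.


Formula: Compressive Strength = Force / Area
Strength = 479 N / 34.8 cm^2 = 13.7644 N/cm^2

Answer: 13.7644 N/cm^2


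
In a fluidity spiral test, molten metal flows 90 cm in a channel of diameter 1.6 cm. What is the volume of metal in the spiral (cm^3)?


Formula: V = pi * (d/2)^2 * L  (cylinder volume)
Radius = 1.6/2 = 0.8 cm
V = pi * 0.8^2 * 90 = 180.9557 cm^3

Final answer: 180.9557 cm^3


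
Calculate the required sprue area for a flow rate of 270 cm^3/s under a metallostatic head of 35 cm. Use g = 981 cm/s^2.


Formula: v = sqrt(2*g*h), A = Q/v
Velocity: v = sqrt(2 * 981 * 35) = sqrt(68670) = 262.0496 cm/s
Sprue area: A = Q / v = 270 / 262.0496 = 1.0303 cm^2

1.0303 cm^2


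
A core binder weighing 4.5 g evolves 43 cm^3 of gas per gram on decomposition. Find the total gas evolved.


Formula: V_gas = W_binder * gas_evolution_rate
V = 4.5 g * 43 cm^3/g = 193.5000 cm^3

Final answer: 193.5000 cm^3


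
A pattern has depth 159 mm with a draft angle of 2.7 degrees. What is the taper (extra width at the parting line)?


Formula: taper = depth * tan(draft_angle)
tan(2.7 deg) = 0.0471588
taper = 159 mm * 0.0471588 = 7.4982 mm


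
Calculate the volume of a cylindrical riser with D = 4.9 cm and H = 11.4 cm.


Formula: V = pi * (D/2)^2 * H  (cylinder volume)
Radius = D/2 = 4.9/2 = 2.45 cm
V = pi * 2.45^2 * 11.4 = 214.9745 cm^3


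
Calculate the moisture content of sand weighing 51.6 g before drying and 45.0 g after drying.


Formula: MC = (W_wet - W_dry) / W_wet * 100
Water mass = 51.6 - 45.0 = 6.6 g
MC = 6.6 / 51.6 * 100 = 12.7907%


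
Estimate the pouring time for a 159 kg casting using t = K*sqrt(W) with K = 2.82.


Formula: t = K * sqrt(W)
sqrt(W) = sqrt(159) = 12.60952
t = 2.82 * 12.60952 = 35.5588 s

35.5588 s


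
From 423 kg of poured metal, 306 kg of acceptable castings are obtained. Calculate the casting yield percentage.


Formula: Casting Yield = (W_good / W_total) * 100
Yield = (306 kg / 423 kg) * 100 = 72.3404%

72.3404%


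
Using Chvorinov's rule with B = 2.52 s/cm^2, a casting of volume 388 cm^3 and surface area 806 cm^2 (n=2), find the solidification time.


Formula: t_s = B * (V/A)^n  (Chvorinov's rule, n=2)
Modulus M = V/A = 388/806 = 0.481390 cm
M^2 = 0.481390^2 = 0.231736 cm^2
t_s = 2.52 * 0.231736 = 0.5840 s

0.5840 s


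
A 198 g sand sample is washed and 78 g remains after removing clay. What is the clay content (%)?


Formula: Clay% = (W_total - W_washed) / W_total * 100
Clay mass = 198 - 78 = 120 g
Clay% = 120 / 198 * 100 = 60.6061%

Final answer: 60.6061%


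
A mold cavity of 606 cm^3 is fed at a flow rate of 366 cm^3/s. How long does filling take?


Formula: t_fill = V_mold / Q_flow
t = 606 cm^3 / 366 cm^3/s = 1.6557 s

1.6557 s


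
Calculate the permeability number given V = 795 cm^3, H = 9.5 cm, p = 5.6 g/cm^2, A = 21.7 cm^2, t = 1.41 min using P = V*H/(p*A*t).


Formula: Permeability Number P = (V * H) / (p * A * t)
Numerator: V * H = 795 * 9.5 = 7552.5
Denominator: p * A * t = 5.6 * 21.7 * 1.41 = 171.3432
P = 7552.5 / 171.3432 = 44.0782


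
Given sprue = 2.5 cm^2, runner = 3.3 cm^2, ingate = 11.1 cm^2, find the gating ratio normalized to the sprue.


Sprue:Runner:Ingate = 1 : 3.3/2.5 : 11.1/2.5 = 1:1.32:4.44

Answer: 1:1.32:4.44


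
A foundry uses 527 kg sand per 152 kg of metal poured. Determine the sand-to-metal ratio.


Formula: Sand-to-Metal Ratio = W_sand / W_metal
Ratio = 527 kg / 152 kg = 3.4671


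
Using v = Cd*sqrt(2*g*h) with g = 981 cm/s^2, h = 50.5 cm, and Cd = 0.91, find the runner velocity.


Formula: v = Cd * sqrt(2 * g * h)  (Torricelli with discharge coefficient)
2*g*h = 2 * 981 * 50.5 = 99081.0 cm^2/s^2
sqrt(99081.0) = 314.77135 cm/s
v = 0.91 * 314.77135 = 286.4419 cm/s

286.4419 cm/s


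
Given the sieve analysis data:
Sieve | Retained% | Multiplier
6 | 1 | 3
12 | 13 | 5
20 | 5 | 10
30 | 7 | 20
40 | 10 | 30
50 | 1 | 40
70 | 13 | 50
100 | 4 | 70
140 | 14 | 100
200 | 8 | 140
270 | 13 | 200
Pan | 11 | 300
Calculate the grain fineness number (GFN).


Formula: GFN = sum(pct * multiplier) / sum(pct)
sum(pct * multiplier) = 9948
sum(pct) = 100
GFN = 9948 / 100 = 99.48

99.48


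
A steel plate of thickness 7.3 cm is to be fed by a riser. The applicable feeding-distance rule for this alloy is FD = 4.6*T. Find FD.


Formula: FD = 4.6 * T  (riser feeding-distance rule)
FD = 4.6 * 7.3 cm = 33.5800 cm

Answer: 33.5800 cm


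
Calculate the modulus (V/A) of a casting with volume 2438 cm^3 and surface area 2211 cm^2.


Formula: Casting Modulus M = V / A
M = 2438 cm^3 / 2211 cm^2 = 1.1027 cm

Final answer: 1.1027 cm


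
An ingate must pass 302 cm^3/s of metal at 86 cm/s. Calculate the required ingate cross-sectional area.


Formula: A_ingate = Q / v  (continuity equation)
A = 302 cm^3/s / 86 cm/s = 3.5116 cm^2

3.5116 cm^2


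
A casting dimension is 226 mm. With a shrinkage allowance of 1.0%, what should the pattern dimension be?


Formula: L_pattern = L_casting * (1 + shrinkage_rate/100)
Shrinkage factor = 1 + 1.0/100 = 1.01
L_pattern = 226 mm * 1.01 = 228.2600 mm

Final answer: 228.2600 mm


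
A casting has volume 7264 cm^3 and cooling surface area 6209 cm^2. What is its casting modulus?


Formula: Casting Modulus M = V / A
M = 7264 cm^3 / 6209 cm^2 = 1.1699 cm


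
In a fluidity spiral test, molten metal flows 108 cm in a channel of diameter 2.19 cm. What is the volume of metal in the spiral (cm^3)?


Formula: V = pi * (d/2)^2 * L  (cylinder volume)
Radius = 2.19/2 = 1.095 cm
V = pi * 1.095^2 * 108 = 406.8196 cm^3

406.8196 cm^3


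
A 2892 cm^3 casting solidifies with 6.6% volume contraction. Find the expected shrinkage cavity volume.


Formula: V_shrink = V_casting * shrinkage_pct / 100
V_shrink = 2892 cm^3 * 6.6 / 100 = 190.8720 cm^3

190.8720 cm^3


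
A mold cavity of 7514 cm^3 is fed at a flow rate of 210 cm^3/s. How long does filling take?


Formula: t_fill = V_mold / Q_flow
t = 7514 cm^3 / 210 cm^3/s = 35.7810 s

Answer: 35.7810 s


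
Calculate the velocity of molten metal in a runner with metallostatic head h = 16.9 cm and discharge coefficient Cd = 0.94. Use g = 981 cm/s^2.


Formula: v = Cd * sqrt(2 * g * h)  (Torricelli with discharge coefficient)
2*g*h = 2 * 981 * 16.9 = 33157.8 cm^2/s^2
sqrt(33157.8) = 182.09283 cm/s
v = 0.94 * 182.09283 = 171.1673 cm/s

Answer: 171.1673 cm/s


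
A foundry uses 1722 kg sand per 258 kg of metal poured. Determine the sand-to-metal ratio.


Formula: Sand-to-Metal Ratio = W_sand / W_metal
Ratio = 1722 kg / 258 kg = 6.6744

Answer: 6.6744


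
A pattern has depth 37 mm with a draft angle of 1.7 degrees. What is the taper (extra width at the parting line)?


Formula: taper = depth * tan(draft_angle)
tan(1.7 deg) = 0.0296793
taper = 37 mm * 0.0296793 = 1.0981 mm

Answer: 1.0981 mm


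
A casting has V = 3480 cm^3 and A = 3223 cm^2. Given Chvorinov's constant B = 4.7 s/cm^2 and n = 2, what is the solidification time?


Formula: t_s = B * (V/A)^n  (Chvorinov's rule, n=2)
Modulus M = V/A = 3480/3223 = 1.079739 cm
M^2 = 1.079739^2 = 1.165836 cm^2
t_s = 4.7 * 1.165836 = 5.4794 s

Final answer: 5.4794 s


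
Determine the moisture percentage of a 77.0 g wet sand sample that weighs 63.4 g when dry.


Formula: MC = (W_wet - W_dry) / W_wet * 100
Water mass = 77.0 - 63.4 = 13.6 g
MC = 13.6 / 77.0 * 100 = 17.6623%

Answer: 17.6623%


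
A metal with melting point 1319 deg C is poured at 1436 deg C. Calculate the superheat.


Formula: Superheat = T_pour - T_melt
Superheat = 1436 - 1319 = 117 deg C


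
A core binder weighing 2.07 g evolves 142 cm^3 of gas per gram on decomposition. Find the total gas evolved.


Formula: V_gas = W_binder * gas_evolution_rate
V = 2.07 g * 142 cm^3/g = 293.9400 cm^3

293.9400 cm^3


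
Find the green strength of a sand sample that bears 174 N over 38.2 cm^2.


Formula: Compressive Strength = Force / Area
Strength = 174 N / 38.2 cm^2 = 4.5550 N/cm^2

4.5550 N/cm^2


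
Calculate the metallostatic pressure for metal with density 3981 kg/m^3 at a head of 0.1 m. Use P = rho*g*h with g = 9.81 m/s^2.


Formula: P = rho * g * h
rho * g = 3981 * 9.81 = 39053.61 N/m^3
P = 39053.61 * 0.1 = 3905.3610 Pa


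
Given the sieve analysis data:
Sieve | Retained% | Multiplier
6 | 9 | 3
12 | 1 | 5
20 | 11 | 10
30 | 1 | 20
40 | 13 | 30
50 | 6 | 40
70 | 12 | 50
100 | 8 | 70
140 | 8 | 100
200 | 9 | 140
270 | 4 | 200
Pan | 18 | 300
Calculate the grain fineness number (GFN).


Formula: GFN = sum(pct * multiplier) / sum(pct)
sum(pct * multiplier) = 10212
sum(pct) = 100
GFN = 10212 / 100 = 102.12

Answer: 102.12


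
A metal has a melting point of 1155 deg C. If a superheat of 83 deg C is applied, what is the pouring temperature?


Formula: T_pour = T_melt + Superheat
T_pour = 1155 + 83 = 1238 deg C

Answer: 1238 deg C


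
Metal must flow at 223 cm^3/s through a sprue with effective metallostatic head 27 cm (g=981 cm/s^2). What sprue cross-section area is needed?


Formula: v = sqrt(2*g*h), A = Q/v
Velocity: v = sqrt(2 * 981 * 27) = sqrt(52974) = 230.1608 cm/s
Sprue area: A = Q / v = 223 / 230.1608 = 0.9689 cm^2


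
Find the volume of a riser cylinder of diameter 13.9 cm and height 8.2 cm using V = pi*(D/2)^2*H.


Formula: V = pi * (D/2)^2 * H  (cylinder volume)
Radius = D/2 = 13.9/2 = 6.95 cm
V = pi * 6.95^2 * 8.2 = 1244.3236 cm^3

Final answer: 1244.3236 cm^3


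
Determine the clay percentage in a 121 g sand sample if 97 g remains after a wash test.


Formula: Clay% = (W_total - W_washed) / W_total * 100
Clay mass = 121 - 97 = 24 g
Clay% = 24 / 121 * 100 = 19.8347%

Answer: 19.8347%


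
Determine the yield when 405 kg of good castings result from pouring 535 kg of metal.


Formula: Casting Yield = (W_good / W_total) * 100
Yield = (405 kg / 535 kg) * 100 = 75.7009%

Final answer: 75.7009%


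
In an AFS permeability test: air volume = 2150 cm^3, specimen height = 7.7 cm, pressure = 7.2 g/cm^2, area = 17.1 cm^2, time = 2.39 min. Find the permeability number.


Formula: Permeability Number P = (V * H) / (p * A * t)
Numerator: V * H = 2150 * 7.7 = 16555.0
Denominator: p * A * t = 7.2 * 17.1 * 2.39 = 294.2568
P = 16555.0 / 294.2568 = 56.2604


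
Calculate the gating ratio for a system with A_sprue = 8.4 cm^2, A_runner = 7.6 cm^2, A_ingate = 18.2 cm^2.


Sprue:Runner:Ingate = 1 : 7.6/8.4 : 18.2/8.4 = 1:0.90:2.17

Final answer: 1:0.90:2.17


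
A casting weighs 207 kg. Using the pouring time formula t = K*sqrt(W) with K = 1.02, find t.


Formula: t = K * sqrt(W)
sqrt(W) = sqrt(207) = 14.38749
t = 1.02 * 14.38749 = 14.6752 s

Answer: 14.6752 s


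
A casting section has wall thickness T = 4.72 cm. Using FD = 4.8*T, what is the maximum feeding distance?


Formula: FD = 4.8 * T  (riser feeding-distance rule)
FD = 4.8 * 4.72 cm = 22.6560 cm

Final answer: 22.6560 cm


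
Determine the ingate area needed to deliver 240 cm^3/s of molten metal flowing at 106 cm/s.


Formula: A_ingate = Q / v  (continuity equation)
A = 240 cm^3/s / 106 cm/s = 2.2642 cm^2

Final answer: 2.2642 cm^2


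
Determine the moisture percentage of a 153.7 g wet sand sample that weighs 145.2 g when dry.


Formula: MC = (W_wet - W_dry) / W_wet * 100
Water mass = 153.7 - 145.2 = 8.5 g
MC = 8.5 / 153.7 * 100 = 5.5303%

5.5303%


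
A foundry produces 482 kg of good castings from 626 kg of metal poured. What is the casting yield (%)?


Formula: Casting Yield = (W_good / W_total) * 100
Yield = (482 kg / 626 kg) * 100 = 76.9968%


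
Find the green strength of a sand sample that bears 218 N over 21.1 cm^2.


Formula: Compressive Strength = Force / Area
Strength = 218 N / 21.1 cm^2 = 10.3318 N/cm^2

Answer: 10.3318 N/cm^2


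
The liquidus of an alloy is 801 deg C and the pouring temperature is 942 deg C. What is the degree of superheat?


Formula: Superheat = T_pour - T_melt
Superheat = 942 - 801 = 141 deg C

Answer: 141 deg C


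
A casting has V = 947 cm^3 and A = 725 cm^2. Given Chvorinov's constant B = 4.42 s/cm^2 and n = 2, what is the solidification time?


Formula: t_s = B * (V/A)^n  (Chvorinov's rule, n=2)
Modulus M = V/A = 947/725 = 1.306207 cm
M^2 = 1.306207^2 = 1.706177 cm^2
t_s = 4.42 * 1.706177 = 7.5413 s


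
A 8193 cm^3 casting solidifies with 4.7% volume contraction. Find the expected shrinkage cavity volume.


Formula: V_shrink = V_casting * shrinkage_pct / 100
V_shrink = 8193 cm^3 * 4.7 / 100 = 385.0710 cm^3

Answer: 385.0710 cm^3


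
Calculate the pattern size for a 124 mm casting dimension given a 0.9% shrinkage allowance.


Formula: L_pattern = L_casting * (1 + shrinkage_rate/100)
Shrinkage factor = 1 + 0.9/100 = 1.009
L_pattern = 124 mm * 1.009 = 125.1160 mm

Final answer: 125.1160 mm


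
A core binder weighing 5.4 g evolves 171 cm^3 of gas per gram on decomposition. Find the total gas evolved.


Formula: V_gas = W_binder * gas_evolution_rate
V = 5.4 g * 171 cm^3/g = 923.4000 cm^3

Final answer: 923.4000 cm^3


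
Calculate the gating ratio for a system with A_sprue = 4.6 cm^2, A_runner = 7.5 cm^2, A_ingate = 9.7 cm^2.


Sprue:Runner:Ingate = 1 : 7.5/4.6 : 9.7/4.6 = 1:1.63:2.11


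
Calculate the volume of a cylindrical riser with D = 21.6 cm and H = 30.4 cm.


Formula: V = pi * (D/2)^2 * H  (cylinder volume)
Radius = D/2 = 21.6/2 = 10.8 cm
V = pi * 10.8^2 * 30.4 = 11139.6352 cm^3

11139.6352 cm^3


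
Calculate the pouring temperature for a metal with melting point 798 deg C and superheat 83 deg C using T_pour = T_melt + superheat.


Formula: T_pour = T_melt + Superheat
T_pour = 798 + 83 = 881 deg C

Answer: 881 deg C


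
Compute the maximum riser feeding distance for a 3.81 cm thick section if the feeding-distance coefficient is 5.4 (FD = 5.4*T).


Formula: FD = 5.4 * T  (riser feeding-distance rule)
FD = 5.4 * 3.81 cm = 20.5740 cm

20.5740 cm


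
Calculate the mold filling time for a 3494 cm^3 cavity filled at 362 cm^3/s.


Formula: t_fill = V_mold / Q_flow
t = 3494 cm^3 / 362 cm^3/s = 9.6519 s

Answer: 9.6519 s


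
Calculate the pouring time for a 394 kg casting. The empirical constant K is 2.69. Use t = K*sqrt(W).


Formula: t = K * sqrt(W)
sqrt(W) = sqrt(394) = 19.84943
t = 2.69 * 19.84943 = 53.3950 s

Answer: 53.3950 s


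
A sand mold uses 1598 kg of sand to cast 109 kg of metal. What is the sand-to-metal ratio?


Formula: Sand-to-Metal Ratio = W_sand / W_metal
Ratio = 1598 kg / 109 kg = 14.6606


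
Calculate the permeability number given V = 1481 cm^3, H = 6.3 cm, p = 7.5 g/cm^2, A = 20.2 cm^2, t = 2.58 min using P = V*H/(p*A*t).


Formula: Permeability Number P = (V * H) / (p * A * t)
Numerator: V * H = 1481 * 6.3 = 9330.3
Denominator: p * A * t = 7.5 * 20.2 * 2.58 = 390.87
P = 9330.3 / 390.87 = 23.8706

Answer: 23.8706


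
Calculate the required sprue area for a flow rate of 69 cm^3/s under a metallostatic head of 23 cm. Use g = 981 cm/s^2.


Formula: v = sqrt(2*g*h), A = Q/v
Velocity: v = sqrt(2 * 981 * 23) = sqrt(45126) = 212.4288 cm/s
Sprue area: A = Q / v = 69 / 212.4288 = 0.3248 cm^2

Answer: 0.3248 cm^2
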